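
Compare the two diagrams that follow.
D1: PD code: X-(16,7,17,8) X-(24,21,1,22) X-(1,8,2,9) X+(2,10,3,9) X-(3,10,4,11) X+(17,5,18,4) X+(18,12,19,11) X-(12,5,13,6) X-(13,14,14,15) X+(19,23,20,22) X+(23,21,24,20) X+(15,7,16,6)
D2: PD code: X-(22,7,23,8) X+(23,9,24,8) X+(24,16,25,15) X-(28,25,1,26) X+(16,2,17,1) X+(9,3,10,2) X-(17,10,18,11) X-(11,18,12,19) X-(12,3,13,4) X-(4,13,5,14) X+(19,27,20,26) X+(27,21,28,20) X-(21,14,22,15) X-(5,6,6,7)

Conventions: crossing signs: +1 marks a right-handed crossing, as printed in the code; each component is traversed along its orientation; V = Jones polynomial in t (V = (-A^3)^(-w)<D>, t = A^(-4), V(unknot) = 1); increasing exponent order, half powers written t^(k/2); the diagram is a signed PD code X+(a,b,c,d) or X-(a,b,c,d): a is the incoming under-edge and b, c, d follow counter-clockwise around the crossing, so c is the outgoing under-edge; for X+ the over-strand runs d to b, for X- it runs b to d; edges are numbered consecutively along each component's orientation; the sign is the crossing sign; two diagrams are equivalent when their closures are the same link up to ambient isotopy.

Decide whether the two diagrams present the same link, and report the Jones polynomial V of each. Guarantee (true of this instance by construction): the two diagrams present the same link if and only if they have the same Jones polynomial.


equivalent: no
V(D1) = 1  (w 0, c 12, <D> = 1)
V(D2) = -t^-4 + t^-3 + t^-1  (w -2, c 14, <D> = A^-2 + A^6 - A^10)
why: 2 classes among 2 diagrams; unequal V(t) rules out equality


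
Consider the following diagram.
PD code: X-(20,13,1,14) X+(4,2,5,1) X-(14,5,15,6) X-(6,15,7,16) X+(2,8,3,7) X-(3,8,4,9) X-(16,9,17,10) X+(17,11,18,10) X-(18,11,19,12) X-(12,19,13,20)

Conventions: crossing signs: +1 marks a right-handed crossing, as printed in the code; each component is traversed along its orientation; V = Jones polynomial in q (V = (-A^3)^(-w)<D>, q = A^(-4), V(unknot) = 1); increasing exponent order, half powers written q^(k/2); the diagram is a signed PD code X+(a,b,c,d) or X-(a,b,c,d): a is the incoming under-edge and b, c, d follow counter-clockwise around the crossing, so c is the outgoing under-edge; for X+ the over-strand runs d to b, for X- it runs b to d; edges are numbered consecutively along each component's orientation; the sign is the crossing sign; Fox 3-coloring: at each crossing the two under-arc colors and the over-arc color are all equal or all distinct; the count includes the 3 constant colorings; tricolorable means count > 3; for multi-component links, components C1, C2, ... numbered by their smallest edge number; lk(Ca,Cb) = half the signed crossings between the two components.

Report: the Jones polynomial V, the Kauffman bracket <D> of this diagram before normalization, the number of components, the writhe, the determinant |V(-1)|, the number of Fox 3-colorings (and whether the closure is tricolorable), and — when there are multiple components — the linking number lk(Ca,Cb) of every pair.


V(q) = -q^-7 + q^-6 - q^-5 + q^-4 + q^-2
bracket: A^-4 + A^4 - A^8 + A^12 - A^16, w = -4
1 component, writhe -4, over 10 crossings
det 5, colorings 3 of 3^10 — not tricolorable
observation: w = -4 shifts under R1 moves; the (-A^3)^(4) factor cancels that in V


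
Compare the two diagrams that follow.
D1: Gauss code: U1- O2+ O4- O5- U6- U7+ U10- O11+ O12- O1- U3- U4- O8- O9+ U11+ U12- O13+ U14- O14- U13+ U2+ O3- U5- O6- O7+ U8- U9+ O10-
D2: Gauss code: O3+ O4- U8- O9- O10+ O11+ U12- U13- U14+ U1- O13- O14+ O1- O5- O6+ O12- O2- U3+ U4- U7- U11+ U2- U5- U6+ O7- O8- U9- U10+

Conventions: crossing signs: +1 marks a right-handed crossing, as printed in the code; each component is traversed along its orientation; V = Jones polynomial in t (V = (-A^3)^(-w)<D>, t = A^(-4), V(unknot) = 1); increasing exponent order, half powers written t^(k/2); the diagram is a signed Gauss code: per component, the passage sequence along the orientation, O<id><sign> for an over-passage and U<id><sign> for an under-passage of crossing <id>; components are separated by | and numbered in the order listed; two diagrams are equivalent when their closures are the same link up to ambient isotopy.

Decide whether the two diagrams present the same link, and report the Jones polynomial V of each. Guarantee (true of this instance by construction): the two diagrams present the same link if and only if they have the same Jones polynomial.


equivalent: no
D1 (bracket A^-8 + 1 - A^4; 14 crossings at w = -4): V = -t^-4 + t^-3 + t^-1
V(D2) = 1  (w -4, c 14, <D> = A^-12)
key observation: V(t) takes 2 values over 2 diagrams, fixing the grouping


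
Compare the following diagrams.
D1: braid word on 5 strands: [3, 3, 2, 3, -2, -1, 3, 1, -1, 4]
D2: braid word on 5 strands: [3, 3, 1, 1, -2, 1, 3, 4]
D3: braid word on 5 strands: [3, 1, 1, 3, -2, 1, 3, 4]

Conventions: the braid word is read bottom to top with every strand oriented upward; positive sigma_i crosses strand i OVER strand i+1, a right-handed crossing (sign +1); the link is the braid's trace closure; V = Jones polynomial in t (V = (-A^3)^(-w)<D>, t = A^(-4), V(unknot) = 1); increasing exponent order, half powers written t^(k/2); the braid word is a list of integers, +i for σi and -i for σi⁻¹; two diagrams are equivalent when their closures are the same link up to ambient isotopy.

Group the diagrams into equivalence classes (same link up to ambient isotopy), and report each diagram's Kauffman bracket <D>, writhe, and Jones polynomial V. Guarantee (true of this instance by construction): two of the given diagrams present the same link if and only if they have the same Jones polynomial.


classes: {D1} | {D2, D3}
V(D1) = t + t^3 - t^4  [10 crossings, <D> = -A^-4 + 1 + A^8, w = +4]
D2 (bracket A^-14 - 2A^-10 + A^-6 - 2A^-2 + 2A^2 + A^10; 8 crossings at w = +6): V = t^2 + 2t^4 - 2t^5 + t^6 - 2t^7 + t^8
V(D3) = t^2 + 2t^4 - 2t^5 + t^6 - 2t^7 + t^8  (w +6, c 8, <D> = A^-14 - 2A^-10 + A^-6 - 2A^-2 + 2A^2 + A^10)
insight: V(t) takes 2 values over 3 diagrams, fixing the grouping


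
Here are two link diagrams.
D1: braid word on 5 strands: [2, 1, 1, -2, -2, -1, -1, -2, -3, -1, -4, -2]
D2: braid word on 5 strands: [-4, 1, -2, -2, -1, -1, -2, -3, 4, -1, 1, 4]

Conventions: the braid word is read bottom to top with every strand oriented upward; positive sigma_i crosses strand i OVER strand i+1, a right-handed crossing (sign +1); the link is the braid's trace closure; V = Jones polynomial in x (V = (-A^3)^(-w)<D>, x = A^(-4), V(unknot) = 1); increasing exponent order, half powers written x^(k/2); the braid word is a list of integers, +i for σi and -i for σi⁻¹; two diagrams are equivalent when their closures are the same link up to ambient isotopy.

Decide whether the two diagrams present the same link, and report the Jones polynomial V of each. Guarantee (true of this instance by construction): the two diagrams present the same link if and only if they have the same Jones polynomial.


equivalent: yes
D1 (bracket A^-14 - A^-10 + 2A^-6 - A^-2 + A^2 - A^6; 12 crossings at w = -6): V = -x^-6 + x^-5 - x^-4 + 2x^-3 - x^-2 + x^-1
V(D2) = -x^-6 + x^-5 - x^-4 + 2x^-3 - x^-2 + x^-1  (w -4, c 12, <D> = A^-8 - A^-4 + 2 - A^4 + A^8 - A^12)
key observation: from 12 to 12 crossings by R-moves: one link, two diagrams


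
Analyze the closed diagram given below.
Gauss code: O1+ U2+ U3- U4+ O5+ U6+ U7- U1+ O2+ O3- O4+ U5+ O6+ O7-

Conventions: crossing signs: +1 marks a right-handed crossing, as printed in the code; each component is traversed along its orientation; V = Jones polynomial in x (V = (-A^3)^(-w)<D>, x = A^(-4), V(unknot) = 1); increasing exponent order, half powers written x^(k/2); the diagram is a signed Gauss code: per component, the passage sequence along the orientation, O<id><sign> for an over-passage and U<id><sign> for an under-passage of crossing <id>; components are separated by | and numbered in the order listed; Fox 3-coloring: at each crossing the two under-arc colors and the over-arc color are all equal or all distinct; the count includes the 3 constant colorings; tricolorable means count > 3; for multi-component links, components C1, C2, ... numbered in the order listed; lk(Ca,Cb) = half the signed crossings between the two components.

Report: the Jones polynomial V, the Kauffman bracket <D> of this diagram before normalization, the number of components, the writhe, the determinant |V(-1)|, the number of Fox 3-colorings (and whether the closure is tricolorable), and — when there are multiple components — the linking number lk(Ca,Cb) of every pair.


V = x + x^3 - x^4
<D> = A^-7 - A^-3 - A^5 (w = +3)
1 component over 7 crossings, w = +3
9 Fox colorings among 3^7, |V(-1)| = 3: tricolorable
why: the span of V is 3, forcing >= 3 crossings in any diagram


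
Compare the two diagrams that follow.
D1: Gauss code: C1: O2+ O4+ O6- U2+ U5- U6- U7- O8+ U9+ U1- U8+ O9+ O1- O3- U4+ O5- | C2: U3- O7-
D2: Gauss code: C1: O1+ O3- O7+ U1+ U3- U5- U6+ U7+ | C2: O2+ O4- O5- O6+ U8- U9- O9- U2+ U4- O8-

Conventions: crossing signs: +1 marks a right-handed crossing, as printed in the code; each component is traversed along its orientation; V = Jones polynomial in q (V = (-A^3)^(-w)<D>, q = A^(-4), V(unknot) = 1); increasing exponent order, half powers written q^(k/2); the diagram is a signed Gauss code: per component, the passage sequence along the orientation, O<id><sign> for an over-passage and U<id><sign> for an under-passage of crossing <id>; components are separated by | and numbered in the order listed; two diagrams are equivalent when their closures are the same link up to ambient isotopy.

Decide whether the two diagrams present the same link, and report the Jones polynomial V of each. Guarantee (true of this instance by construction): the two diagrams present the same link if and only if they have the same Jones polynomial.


equivalent: no
D1 (bracket A^-1 + A^7; 9 crossings at w = -1): V = -q^(-5/2) - q^(-1/2)
V(D2) = -q^(-1/2) - q^(1/2)  (w -1, c 9, <D> = A^-5 + A^-1)
key observation: 2 values of V(q) split the 2 diagrams


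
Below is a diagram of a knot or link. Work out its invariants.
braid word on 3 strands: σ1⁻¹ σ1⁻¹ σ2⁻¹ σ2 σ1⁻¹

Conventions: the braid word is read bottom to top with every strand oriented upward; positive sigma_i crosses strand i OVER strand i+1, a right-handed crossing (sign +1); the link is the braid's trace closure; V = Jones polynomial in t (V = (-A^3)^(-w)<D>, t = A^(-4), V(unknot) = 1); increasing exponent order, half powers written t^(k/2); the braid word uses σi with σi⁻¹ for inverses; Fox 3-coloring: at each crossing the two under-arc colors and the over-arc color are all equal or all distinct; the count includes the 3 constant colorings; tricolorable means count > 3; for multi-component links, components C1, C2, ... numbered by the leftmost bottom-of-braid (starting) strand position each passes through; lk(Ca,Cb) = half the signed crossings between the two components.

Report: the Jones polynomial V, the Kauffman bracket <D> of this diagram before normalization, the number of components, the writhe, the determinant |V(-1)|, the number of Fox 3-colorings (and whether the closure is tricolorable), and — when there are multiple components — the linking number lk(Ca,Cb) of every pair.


V(t) = t^(-9/2) - t^(-5/2) - t^(-3/2) - t^(-1/2)
bracket: A^-7 + A^-3 + A - A^9, w = -3
2 components, writhe -3, over 5 crossings
lk(C1,C2) = 0
det 0, colorings 27 of 3^6 — tricolorable
observation: the 1 component pair carries total linking 0


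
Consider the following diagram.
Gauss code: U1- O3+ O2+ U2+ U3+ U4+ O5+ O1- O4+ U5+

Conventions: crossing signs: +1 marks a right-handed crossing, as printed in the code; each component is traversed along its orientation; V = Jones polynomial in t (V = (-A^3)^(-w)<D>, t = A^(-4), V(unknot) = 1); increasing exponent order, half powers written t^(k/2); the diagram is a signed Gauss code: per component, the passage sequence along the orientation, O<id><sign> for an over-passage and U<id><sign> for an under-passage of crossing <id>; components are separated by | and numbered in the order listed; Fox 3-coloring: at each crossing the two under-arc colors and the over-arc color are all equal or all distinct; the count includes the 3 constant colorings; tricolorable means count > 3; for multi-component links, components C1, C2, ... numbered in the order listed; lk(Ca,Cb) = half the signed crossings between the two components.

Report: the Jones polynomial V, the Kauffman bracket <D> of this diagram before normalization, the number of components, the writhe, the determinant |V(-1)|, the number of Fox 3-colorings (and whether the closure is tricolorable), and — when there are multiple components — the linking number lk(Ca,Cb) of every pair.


Jones polynomial: V(t) = 1
<D> = -A^9; writhe +3
components 1, writhe +3 (5 crossings)
3-colorings: 3 of 3^5, det 1 — not tricolorable
note: det 1 = |V(-1)|; not divisible by 3, so not tricolorable


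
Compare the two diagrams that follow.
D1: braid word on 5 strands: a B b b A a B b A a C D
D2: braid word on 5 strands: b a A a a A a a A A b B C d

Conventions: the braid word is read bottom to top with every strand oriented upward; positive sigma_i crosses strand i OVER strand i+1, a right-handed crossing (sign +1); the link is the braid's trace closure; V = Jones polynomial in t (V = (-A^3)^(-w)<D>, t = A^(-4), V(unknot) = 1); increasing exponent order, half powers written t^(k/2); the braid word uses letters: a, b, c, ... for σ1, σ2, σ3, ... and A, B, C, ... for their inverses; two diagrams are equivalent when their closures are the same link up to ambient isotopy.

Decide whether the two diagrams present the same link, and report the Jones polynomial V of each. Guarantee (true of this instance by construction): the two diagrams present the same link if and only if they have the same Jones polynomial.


same link: yes
V(D1) = 1  [12 crossings, <D> = 1, w = 0]
V(D2) = 1  (w +2, c 14, <D> = A^6)
note: D2 (14 crossings) and D1 (12) are Markov-related braid presentations


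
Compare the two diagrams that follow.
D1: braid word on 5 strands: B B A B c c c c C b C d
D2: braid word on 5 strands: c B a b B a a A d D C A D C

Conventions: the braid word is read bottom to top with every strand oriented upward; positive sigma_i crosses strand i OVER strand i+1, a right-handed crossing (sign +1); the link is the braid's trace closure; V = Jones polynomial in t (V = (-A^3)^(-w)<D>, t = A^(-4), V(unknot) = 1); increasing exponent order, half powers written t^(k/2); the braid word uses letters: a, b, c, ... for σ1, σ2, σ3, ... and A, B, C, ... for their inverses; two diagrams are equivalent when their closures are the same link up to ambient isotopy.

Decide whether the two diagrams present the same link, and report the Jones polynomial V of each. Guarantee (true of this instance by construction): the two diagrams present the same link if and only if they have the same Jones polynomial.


equivalent: no
D1 (bracket -A^-12 + 2A^-8 - 2A^-4 + 3 - 2A^4 + 2A^8 - A^12; 12 crossings at w = 0): V = -t^-3 + 2t^-2 - 2t^-1 + 3 - 2t + 2t^2 - t^3
V(D2) = 1  [14 crossings, <D> = A^-6, w = -2]
observation: 2 classes among 2 diagrams; unequal V(t) rules out equality


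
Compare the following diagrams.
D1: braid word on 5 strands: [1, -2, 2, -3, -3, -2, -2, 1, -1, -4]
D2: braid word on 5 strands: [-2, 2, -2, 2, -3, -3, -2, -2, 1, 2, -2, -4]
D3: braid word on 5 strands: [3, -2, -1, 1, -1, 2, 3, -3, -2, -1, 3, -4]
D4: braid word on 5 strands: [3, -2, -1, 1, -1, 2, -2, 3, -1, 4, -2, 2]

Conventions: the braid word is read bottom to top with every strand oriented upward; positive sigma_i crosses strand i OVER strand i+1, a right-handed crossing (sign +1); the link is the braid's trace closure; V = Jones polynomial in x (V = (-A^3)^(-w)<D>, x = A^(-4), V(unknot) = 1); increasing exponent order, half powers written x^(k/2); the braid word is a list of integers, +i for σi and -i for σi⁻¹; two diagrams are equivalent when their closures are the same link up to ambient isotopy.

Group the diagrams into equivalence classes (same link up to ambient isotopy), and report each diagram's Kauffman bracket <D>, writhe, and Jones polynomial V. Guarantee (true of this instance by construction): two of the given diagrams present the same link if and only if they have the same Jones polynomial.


classes: {D1, D2} | {D3, D4}
V(D1) = x^-5 + 2x^-3 + x^-1  [10 crossings, <D> = A^-8 + 2 + A^8, w = -4]
V(D2) = x^-5 + 2x^-3 + x^-1  (w -4, c 12, <D> = A^-8 + 2 + A^8)
D3 (bracket A^-14 + 2A^-6 + A^2; 12 crossings at w = -2): V = x^-2 + 2 + x^2
V(D4) = x^-2 + 2 + x^2  [12 crossings, <D> = A^-8 + 2 + A^8, w = 0]
note: comparing 4 Jones polynomials yields 2 groups


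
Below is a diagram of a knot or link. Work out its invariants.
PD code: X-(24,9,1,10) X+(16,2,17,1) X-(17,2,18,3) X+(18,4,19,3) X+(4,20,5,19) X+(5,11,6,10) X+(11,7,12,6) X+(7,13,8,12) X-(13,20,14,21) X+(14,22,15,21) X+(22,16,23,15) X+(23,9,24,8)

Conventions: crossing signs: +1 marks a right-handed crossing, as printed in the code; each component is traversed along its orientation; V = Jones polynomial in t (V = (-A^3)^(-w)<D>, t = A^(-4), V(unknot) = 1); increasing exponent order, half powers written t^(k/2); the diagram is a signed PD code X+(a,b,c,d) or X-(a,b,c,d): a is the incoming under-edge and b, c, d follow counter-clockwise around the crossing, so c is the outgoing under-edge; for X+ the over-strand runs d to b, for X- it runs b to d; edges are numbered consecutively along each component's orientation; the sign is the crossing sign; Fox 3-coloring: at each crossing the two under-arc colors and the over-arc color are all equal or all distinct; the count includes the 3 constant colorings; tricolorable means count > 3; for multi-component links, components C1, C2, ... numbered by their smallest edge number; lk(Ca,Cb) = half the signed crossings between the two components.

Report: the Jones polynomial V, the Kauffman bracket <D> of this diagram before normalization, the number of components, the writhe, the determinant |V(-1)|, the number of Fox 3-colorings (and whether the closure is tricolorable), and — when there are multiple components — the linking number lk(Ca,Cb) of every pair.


Jones polynomial: V(t) = t^2 + 2t^4 - 2t^5 + t^6 - 2t^7 + t^8
<D> = A^-14 - 2A^-10 + A^-6 - 2A^-2 + 2A^2 + A^10; writhe +6
components 1, writhe +6 (12 crossings)
3-colorings: 27 of 3^12, det 9 — tricolorable
note: w = +6 shifts under R1 moves; the (-A^3)^(-6) factor cancels that in V


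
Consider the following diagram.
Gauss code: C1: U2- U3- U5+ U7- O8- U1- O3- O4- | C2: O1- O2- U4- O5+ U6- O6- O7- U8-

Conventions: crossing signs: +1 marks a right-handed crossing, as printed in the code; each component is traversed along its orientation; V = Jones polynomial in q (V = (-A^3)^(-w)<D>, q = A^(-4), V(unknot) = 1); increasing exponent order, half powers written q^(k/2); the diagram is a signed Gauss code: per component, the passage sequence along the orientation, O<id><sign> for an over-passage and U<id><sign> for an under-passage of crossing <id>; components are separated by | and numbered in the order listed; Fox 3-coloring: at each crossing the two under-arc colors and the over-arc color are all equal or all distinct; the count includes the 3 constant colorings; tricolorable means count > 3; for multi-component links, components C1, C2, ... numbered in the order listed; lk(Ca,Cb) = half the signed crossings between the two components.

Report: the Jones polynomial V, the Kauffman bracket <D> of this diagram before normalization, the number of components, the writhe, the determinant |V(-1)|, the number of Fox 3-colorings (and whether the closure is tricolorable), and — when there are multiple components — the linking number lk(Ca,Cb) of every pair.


V = -q^(-11/2) + q^(-9/2) - q^(-7/2) - q^(-3/2)
<D> = -A^-12 - A^-4 + 1 - A^4 (w = -6)
2 components over 8 crossings, w = -6
lk(C1,C2): -2
3 Fox colorings among 3^8, |V(-1)| = 4: not tricolorable
why: |V(-1)| = 4: so not tricolorable, since 3 does not divide 4


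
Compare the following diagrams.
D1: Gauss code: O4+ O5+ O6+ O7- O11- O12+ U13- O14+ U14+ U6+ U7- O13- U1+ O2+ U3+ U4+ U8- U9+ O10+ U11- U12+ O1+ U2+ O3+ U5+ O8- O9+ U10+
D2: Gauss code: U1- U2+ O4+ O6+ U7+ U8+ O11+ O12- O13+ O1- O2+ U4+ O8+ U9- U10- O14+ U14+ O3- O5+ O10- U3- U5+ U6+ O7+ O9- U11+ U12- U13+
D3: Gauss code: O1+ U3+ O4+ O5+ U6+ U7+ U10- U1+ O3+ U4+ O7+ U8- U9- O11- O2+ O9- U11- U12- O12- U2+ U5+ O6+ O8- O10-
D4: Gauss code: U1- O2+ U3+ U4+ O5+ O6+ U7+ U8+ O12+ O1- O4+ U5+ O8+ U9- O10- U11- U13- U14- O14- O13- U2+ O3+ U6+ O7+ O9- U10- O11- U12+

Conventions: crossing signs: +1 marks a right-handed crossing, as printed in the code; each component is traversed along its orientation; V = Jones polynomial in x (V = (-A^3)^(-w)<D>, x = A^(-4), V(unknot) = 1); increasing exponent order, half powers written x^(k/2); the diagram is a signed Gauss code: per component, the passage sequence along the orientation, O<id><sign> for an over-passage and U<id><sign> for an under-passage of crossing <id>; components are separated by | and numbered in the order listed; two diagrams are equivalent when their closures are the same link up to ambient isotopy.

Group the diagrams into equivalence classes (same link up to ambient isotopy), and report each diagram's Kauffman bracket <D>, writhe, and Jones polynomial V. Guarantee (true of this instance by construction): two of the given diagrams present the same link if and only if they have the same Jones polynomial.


grouping into links: {D1} | {D2, D3, D4}
V(D1) = x^2 + x^4 - x^5 + x^6 - x^7  (w +6, c 14, <D> = -A^-10 + A^-6 - A^-2 + A^2 + A^10)
V(D2) = x - x^2 + 2x^3 - x^4 + x^5 - x^6  [14 crossings, <D> = -A^-12 + A^-8 - A^-4 + 2 - A^4 + A^8, w = +4]
D3 (bracket -A^-18 + A^-14 - A^-10 + 2A^-6 - A^-2 + A^2; 12 crossings at w = +2): V = x - x^2 + 2x^3 - x^4 + x^5 - x^6
D4 (bracket -A^-18 + A^-14 - A^-10 + 2A^-6 - A^-2 + A^2; 14 crossings at w = +2): V = x - x^2 + 2x^3 - x^4 + x^5 - x^6
key observation: V(x) takes 2 values over 4 diagrams, fixing the grouping


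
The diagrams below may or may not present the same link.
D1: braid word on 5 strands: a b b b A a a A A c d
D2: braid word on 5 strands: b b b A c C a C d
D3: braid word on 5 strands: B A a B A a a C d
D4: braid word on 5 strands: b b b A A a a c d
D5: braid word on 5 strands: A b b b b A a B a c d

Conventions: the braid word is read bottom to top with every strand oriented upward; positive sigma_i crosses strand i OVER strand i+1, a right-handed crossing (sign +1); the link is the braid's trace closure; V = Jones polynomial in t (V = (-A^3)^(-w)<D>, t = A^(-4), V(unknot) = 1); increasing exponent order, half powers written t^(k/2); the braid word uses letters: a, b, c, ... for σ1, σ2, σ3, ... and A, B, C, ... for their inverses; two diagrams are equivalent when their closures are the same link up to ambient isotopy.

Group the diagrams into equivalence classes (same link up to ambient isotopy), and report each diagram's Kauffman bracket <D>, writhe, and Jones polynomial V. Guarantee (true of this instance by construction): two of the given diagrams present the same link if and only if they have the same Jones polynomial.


classes: {D1, D2, D4, D5} | {D3}
V(D1) = -t^(1/2) - t^(3/2) - t^(5/2) + t^(9/2)  [11 crossings, <D> = -A^-3 + A^5 + A^9 + A^13, w = +5]
D2 (bracket -A^-9 + A^-1 + A^3 + A^7; 9 crossings at w = +3): V = -t^(1/2) - t^(3/2) - t^(5/2) + t^(9/2)
V(D3) = -t^(-5/2) - t^(-1/2)  [9 crossings, <D> = A^-1 + A^7, w = -1]
D4 (bracket -A^-3 + A^5 + A^9 + A^13; 9 crossings at w = +5): V = -t^(1/2) - t^(3/2) - t^(5/2) + t^(9/2)
D5 (bracket -A^-3 + A^5 + A^9 + A^13; 11 crossings at w = +5): V = -t^(1/2) - t^(3/2) - t^(5/2) + t^(9/2)
note: V(t) takes 2 values over 5 diagrams, fixing the grouping


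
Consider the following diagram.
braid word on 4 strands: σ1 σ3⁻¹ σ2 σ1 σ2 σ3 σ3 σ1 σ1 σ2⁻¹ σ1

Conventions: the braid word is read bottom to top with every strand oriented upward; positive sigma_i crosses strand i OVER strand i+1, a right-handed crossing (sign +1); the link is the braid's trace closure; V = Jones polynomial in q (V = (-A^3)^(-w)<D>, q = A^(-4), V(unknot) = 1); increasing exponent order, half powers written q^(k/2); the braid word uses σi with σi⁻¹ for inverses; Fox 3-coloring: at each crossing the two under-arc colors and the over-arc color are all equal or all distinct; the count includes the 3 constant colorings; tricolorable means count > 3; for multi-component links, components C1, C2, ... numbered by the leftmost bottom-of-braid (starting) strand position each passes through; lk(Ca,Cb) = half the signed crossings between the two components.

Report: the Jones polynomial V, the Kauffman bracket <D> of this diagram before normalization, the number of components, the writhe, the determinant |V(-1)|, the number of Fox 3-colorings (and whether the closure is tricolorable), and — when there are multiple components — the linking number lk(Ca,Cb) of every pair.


V = q^3 + q^5 - q^8
<D> = A^-11 - A - A^9 (w = +7)
1 component over 11 crossings, w = +7
9 Fox colorings among 3^11, |V(-1)| = 3: tricolorable
why: w = +7 (over 11 crossings) is diagram-only; (-A^3)^(-7) removes it from V


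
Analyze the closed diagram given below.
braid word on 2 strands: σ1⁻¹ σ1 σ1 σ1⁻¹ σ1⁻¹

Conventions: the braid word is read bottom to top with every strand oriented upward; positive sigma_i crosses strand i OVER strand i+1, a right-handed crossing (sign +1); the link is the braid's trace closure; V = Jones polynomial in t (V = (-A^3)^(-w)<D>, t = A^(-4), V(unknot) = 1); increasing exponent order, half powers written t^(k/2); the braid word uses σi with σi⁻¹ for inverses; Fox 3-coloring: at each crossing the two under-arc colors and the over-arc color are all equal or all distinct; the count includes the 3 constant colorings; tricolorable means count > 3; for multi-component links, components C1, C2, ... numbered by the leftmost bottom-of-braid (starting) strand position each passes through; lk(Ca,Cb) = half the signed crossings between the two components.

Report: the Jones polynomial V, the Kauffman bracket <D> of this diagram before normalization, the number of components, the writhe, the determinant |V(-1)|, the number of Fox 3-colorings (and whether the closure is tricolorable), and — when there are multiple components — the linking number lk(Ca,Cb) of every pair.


Jones polynomial: V(t) = 1
<D> = -A^-3; writhe -1
components 1, writhe -1 (5 crossings)
3-colorings: 3 of 3^5, det 1 — not tricolorable
note: |V(-1)| = 1: so not tricolorable, since 3 does not divide 1


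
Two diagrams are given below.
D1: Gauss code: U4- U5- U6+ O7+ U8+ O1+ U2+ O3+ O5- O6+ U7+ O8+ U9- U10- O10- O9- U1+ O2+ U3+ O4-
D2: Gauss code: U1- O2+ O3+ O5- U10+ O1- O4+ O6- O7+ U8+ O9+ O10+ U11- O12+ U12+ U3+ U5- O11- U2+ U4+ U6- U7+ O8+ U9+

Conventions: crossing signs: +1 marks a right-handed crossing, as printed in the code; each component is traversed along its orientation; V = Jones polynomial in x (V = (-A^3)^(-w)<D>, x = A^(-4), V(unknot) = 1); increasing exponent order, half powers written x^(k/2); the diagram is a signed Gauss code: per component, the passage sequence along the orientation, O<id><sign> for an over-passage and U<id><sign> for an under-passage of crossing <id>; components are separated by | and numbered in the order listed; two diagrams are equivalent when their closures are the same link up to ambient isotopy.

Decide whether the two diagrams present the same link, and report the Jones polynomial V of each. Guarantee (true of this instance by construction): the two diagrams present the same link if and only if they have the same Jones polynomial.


same link: no
V(D1) = x^2 + x^4 - x^5 + x^6 - x^7  [10 crossings, <D> = -A^-22 + A^-18 - A^-14 + A^-10 + A^-2, w = +2]
V(D2) = x - x^2 + 2x^3 - x^4 + x^5 - x^6  [12 crossings, <D> = -A^-12 + A^-8 - A^-4 + 2 - A^4 + A^8, w = +4]
insight: V(x) takes 2 values over 2 diagrams, fixing the grouping


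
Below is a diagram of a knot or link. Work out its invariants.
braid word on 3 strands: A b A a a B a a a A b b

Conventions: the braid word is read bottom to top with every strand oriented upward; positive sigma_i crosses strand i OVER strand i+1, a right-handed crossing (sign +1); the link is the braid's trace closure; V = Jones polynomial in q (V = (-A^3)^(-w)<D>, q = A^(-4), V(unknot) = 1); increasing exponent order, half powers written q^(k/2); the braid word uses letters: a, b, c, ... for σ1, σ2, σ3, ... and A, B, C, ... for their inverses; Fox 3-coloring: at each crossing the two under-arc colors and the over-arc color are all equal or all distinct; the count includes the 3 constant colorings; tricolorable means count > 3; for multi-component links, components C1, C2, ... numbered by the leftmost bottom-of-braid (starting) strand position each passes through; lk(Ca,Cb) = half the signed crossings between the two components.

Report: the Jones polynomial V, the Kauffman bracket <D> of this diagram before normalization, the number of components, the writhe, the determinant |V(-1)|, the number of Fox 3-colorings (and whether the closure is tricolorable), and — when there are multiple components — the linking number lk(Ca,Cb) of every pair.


Jones polynomial: V(q) = 2q - 2q^2 + 3q^3 - 3q^4 + 2q^5 - 2q^6 + q^7
<D> = A^-16 - 2A^-12 + 2A^-8 - 3A^-4 + 3 - 2A^4 + 2A^8; writhe +4
components 1, writhe +4 (12 crossings)
3-colorings: 9 of 3^12, det 15 — tricolorable
note: inverse pairs cancel, leaving σ1⁻¹ σ2 σ1 σ2⁻¹ σ1 σ1 σ2 σ2


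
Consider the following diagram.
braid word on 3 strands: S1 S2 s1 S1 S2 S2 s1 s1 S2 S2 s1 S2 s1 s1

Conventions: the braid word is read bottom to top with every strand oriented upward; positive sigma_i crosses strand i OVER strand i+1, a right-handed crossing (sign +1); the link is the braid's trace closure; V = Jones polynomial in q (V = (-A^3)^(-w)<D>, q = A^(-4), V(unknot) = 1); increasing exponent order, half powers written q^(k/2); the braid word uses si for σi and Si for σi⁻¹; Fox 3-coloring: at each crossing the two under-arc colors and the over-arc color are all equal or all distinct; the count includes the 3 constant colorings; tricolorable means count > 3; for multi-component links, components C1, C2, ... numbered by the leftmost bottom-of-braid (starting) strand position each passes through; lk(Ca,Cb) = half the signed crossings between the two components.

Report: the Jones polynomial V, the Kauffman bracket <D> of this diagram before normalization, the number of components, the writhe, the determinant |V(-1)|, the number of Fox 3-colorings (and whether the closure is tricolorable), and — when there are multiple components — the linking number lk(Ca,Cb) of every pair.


V = q^-7 - 3q^-6 + 6q^-5 - 10q^-4 + 12q^-3 - 12q^-2 + 12q^-1 - 9 + 6q - 3q^2 + q^3
<D> = A^-18 - 3A^-14 + 6A^-10 - 9A^-6 + 12A^-2 - 12A^2 + 12A^6 - 10A^10 + 6A^14 - 3A^18 + A^22 (w = -2)
1 component over 14 crossings, w = -2
9 Fox colorings among 3^14, |V(-1)| = 75: tricolorable
why: |V(-1)| = 75: so tricolorable, since 3 divides 75


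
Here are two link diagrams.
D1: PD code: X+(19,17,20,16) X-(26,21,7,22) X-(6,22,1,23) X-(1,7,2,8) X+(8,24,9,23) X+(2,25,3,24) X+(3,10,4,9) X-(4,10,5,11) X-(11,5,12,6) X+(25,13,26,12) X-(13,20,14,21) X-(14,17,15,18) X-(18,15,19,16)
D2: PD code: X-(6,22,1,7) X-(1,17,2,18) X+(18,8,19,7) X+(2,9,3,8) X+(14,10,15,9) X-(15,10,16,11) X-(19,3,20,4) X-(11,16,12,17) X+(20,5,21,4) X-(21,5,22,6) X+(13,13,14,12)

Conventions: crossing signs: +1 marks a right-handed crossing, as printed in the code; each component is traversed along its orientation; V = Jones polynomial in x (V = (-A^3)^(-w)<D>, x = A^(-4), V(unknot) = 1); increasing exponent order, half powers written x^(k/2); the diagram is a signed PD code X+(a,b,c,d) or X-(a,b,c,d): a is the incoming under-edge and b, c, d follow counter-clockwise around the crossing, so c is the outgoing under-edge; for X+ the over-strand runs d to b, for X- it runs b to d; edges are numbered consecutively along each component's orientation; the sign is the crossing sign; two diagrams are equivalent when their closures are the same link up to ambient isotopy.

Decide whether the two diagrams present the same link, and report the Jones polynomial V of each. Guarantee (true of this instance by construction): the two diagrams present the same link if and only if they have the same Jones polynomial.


same link: yes
V(D1) = -x^(-5/2) - x^(-1/2)  [13 crossings, <D> = A^-7 + A, w = -3]
V(D2) = -x^(-5/2) - x^(-1/2)  (w -1, c 11, <D> = A^-1 + A^7)
note: Reidemeister moves carry D1 (13 crossings) to D2 (11)


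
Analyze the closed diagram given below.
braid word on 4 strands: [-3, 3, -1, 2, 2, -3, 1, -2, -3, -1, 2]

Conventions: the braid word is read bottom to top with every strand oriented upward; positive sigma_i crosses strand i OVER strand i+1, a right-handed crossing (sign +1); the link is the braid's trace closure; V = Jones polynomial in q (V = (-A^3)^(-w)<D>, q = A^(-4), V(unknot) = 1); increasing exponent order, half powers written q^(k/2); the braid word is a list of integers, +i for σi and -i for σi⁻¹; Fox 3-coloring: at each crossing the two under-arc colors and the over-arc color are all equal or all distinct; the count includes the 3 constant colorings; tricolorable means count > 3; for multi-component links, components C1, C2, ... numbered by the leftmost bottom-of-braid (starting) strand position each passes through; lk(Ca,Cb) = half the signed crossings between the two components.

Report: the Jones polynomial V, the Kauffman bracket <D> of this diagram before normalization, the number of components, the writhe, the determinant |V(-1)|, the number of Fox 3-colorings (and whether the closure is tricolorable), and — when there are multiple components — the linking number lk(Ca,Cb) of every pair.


V = -q^-3 + 2q^-2 - 2q^-1 + 3 - 2q + 2q^2 - q^3
<D> = A^-15 - 2A^-11 + 2A^-7 - 3A^-3 + 2A - 2A^5 + A^9 (w = -1)
1 component over 11 crossings, w = -1
3 Fox colorings among 3^11, |V(-1)| = 13: not tricolorable
why: inverse pairs cancel, leaving σ1⁻¹ σ2 σ2 σ3⁻¹ σ1 σ2⁻¹ σ3⁻¹ σ1⁻¹ σ2


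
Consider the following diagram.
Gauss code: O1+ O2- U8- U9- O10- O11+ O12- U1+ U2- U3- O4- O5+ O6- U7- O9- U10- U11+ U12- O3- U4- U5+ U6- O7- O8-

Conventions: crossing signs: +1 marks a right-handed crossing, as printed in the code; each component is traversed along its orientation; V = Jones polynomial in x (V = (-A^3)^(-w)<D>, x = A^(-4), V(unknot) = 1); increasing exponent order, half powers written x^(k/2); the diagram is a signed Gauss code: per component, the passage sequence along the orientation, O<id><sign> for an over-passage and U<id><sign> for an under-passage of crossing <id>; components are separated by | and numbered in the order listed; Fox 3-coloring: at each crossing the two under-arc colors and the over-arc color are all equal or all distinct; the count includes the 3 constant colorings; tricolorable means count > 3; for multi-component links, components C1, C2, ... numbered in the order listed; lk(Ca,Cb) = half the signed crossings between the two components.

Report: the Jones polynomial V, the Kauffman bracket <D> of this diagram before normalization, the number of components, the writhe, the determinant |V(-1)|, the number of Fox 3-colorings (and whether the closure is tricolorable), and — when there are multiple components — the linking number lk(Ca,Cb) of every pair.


V(x) = -x^-7 + x^-6 - x^-5 + x^-4 + x^-2
bracket: A^-10 + A^-2 - A^2 + A^6 - A^10, w = -6
1 component, writhe -6, over 12 crossings
det 5, colorings 3 of 3^12 — not tricolorable
observation: |V(-1)| = 5: so not tricolorable, since 3 does not divide 5


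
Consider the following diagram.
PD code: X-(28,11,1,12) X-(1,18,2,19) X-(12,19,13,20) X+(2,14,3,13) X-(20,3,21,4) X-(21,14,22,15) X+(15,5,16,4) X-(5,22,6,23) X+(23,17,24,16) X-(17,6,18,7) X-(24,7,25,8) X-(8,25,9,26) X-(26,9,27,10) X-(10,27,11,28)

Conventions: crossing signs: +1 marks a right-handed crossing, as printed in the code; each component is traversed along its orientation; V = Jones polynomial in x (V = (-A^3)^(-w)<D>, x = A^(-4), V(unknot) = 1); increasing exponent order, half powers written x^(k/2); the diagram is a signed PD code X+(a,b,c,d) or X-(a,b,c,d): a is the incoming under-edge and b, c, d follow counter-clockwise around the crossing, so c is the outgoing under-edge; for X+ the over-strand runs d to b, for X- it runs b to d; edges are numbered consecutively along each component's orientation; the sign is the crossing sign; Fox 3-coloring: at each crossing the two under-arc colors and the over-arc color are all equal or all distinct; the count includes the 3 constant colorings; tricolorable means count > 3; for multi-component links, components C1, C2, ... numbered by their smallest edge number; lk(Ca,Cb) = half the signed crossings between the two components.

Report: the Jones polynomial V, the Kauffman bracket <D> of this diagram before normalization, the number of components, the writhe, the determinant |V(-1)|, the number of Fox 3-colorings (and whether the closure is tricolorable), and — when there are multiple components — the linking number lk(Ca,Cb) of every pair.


V = -x^-8 + x^-5 + x^-3
<D> = A^-12 + A^-4 - A^8 (w = -8)
1 component over 14 crossings, w = -8
9 Fox colorings among 3^14, |V(-1)| = 3: tricolorable
why: det 3 = |V(-1)|; divisible by 3, so tricolorable


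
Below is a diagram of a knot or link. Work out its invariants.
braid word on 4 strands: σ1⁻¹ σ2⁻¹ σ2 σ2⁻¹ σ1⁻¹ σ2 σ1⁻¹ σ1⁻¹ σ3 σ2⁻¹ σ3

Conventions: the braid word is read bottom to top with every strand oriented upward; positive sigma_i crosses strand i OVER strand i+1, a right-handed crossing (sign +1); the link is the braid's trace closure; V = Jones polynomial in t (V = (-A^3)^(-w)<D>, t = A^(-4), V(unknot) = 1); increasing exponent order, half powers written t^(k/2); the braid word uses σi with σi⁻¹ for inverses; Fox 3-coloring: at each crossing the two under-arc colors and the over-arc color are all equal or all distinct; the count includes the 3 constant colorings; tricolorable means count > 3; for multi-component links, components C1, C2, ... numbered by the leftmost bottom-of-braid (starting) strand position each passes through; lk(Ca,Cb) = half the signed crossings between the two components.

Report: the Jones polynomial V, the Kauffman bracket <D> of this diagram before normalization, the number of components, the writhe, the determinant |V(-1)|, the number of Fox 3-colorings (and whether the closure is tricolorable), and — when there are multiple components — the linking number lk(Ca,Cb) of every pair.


Jones polynomial: V(t) = -t^-6 + 2t^-5 - 2t^-4 + 3t^-3 - 3t^-2 + 2t^-1 - 1 + t
<D> = -A^-13 + A^-9 - 2A^-5 + 3A^-1 - 3A^3 + 2A^7 - 2A^11 + A^15; writhe -3
components 1, writhe -3 (11 crossings)
3-colorings: 9 of 3^11, det 15 — tricolorable
note: inverse pairs cancel, leaving σ1⁻¹ σ2⁻¹ σ1⁻¹ σ2 σ1⁻¹ σ1⁻¹ σ3 σ2⁻¹ σ3


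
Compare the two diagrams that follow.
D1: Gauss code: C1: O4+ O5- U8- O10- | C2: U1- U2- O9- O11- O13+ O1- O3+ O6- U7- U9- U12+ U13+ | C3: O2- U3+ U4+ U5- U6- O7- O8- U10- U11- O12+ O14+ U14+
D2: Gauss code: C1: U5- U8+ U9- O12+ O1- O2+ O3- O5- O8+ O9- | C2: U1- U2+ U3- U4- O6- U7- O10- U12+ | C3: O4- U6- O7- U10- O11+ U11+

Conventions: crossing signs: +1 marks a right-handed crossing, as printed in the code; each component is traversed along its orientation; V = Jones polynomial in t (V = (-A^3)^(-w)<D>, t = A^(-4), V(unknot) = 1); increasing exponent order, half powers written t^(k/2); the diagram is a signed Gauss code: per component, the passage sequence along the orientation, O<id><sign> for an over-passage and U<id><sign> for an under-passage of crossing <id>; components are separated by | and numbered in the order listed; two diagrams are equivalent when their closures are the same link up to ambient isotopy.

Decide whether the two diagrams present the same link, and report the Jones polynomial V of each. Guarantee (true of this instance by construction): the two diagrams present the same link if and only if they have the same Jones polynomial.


same link: no
V(D1) = t^-5 + 2t^-3 + t^-1  [14 crossings, <D> = A^-8 + 2 + A^8, w = -4]
V(D2) = t^-6 + t^-3 + t^-2 + t^-1  (w -4, c 12, <D> = A^-8 + A^-4 + 1 + A^12)
note: comparing 2 Jones polynomials yields 2 groups
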